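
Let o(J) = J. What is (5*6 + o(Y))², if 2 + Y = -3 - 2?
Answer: 529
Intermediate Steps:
Y = -7 (Y = -2 + (-3 - 2) = -2 - 5 = -7)
(5*6 + o(Y))² = (5*6 - 7)² = (30 - 7)² = 23² = 529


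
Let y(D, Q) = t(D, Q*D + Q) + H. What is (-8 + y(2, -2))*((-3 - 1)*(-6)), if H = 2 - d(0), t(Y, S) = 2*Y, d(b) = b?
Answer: -48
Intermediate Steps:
H = 2 (H = 2 - 1*0 = 2 + 0 = 2)
y(D, Q) = 2 + 2*D (y(D, Q) = 2*D + 2 = 2 + 2*D)
(-8 + y(2, -2))*((-3 - 1)*(-6)) = (-8 + (2 + 2*2))*((-3 - 1)*(-6)) = (-8 + (2 + 4))*(-4*(-6)) = (-8 + 6)*24 = -2*24 = -48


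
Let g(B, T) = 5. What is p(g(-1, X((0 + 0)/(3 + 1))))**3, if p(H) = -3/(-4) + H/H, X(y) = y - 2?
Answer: 343/64 ≈ 5.3594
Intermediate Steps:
X(y) = -2 + y
p(H) = 7/4 (p(H) = -3*(-1/4) + 1 = 3/4 + 1 = 7/4)
p(g(-1, X((0 + 0)/(3 + 1))))**3 = (7/4)**3 = 343/64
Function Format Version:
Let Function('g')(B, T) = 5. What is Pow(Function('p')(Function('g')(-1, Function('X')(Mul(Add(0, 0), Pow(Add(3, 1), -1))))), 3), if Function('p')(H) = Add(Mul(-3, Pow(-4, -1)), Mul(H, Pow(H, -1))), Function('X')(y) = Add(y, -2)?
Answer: Rational(343, 64) ≈ 5.3594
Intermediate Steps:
Function('X')(y) = Add(-2, y)
Function('p')(H) = Rational(7, 4) (Function('p')(H) = Add(Mul(-3, Rational(-1, 4)), 1) = Add(Rational(3, 4), 1) = Rational(7, 4))
Pow(Function('p')(Function('g')(-1, Function('X')(Mul(Add(0, 0), Pow(Add(3, 1), -1))))), 3) = Pow(Rational(7, 4), 3) = Rational(343, 64)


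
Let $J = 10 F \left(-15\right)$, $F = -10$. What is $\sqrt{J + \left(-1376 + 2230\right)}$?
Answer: $\sqrt{2354} \approx 48.518$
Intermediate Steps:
$J = 1500$ ($J = 10 \left(-10\right) \left(-15\right) = \left(-100\right) \left(-15\right) = 1500$)
$\sqrt{J + \left(-1376 + 2230\right)} = \sqrt{1500 + \left(-1376 + 2230\right)} = \sqrt{1500 + 854} = \sqrt{2354}$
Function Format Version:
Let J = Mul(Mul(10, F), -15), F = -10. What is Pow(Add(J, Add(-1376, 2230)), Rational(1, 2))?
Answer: Pow(2354, Rational(1, 2)) ≈ 48.518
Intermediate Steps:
J = 1500 (J = Mul(Mul(10, -10), -15) = Mul(-100, -15) = 1500)
Pow(Add(J, Add(-1376, 2230)), Rational(1, 2)) = Pow(Add(1500, Add(-1376, 2230)), Rational(1, 2)) = Pow(Add(1500, 854), Rational(1, 2)) = Pow(2354, Rational(1, 2))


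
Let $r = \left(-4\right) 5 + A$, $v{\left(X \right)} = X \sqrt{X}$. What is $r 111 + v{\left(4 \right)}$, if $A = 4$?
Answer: $-1768$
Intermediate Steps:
$v{\left(X \right)} = X^{\frac{3}{2}}$
$r = -16$ ($r = \left(-4\right) 5 + 4 = -20 + 4 = -16$)
$r 111 + v{\left(4 \right)} = \left(-16\right) 111 + 4^{\frac{3}{2}} = -1776 + 8 = -1768$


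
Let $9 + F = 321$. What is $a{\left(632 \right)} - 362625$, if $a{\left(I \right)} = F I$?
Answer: $-165441$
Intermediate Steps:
$F = 312$ ($F = -9 + 321 = 312$)
$a{\left(I \right)} = 312 I$
$a{\left(632 \right)} - 362625 = 312 \cdot 632 - 362625 = 197184 - 362625 = -165441$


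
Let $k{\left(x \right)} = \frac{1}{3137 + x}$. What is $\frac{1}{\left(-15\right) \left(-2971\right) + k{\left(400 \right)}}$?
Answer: $\frac{3537}{157626406} \approx 2.2439 \cdot 10^{-5}$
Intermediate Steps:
$\frac{1}{\left(-15\right) \left(-2971\right) + k{\left(400 \right)}} = \frac{1}{\left(-15\right) \left(-2971\right) + \frac{1}{3137 + 400}} = \frac{1}{44565 + \frac{1}{3537}} = \frac{1}{\frac{157626406}{3537}} = \frac{3537}{157626406}$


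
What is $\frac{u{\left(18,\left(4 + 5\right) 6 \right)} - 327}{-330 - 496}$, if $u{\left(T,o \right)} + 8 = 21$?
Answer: $\frac{157}{413} \approx 0.38015$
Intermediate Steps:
$u{\left(T,o \right)} = 13$ ($u{\left(T,o \right)} = -8 + 21 = 13$)
$\frac{u{\left(18,\left(4 + 5\right) 6 \right)} - 327}{-330 - 496} = \frac{13 - 327}{-330 - 496} = - \frac{314}{-826} = \left(-314\right) \left(- \frac{1}{826}\right) = \frac{157}{413}$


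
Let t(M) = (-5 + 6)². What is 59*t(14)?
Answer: 59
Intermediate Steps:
t(M) = 1 (t(M) = 1² = 1)
59*t(14) = 59*1 = 59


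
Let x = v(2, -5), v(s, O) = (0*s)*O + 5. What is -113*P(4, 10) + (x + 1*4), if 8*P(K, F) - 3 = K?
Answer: -719/8 ≈ -89.875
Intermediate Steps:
v(s, O) = 5 (v(s, O) = 0*O + 5 = 0 + 5 = 5)
x = 5
P(K, F) = 3/8 + K/8
-113*P(4, 10) + (x + 1*4) = -113*(3/8 + (⅛)*4) + (5 + 1*4) = -113*(3/8 + ½) + (5 + 4) = -113*7/8 + 9 = -791/8 + 9 = -719/8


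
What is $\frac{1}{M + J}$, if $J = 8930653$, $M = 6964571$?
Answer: $\frac{1}{15895224} \approx 6.2912 \cdot 10^{-8}$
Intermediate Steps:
$\frac{1}{M + J} = \frac{1}{6964571 + 8930653} = \frac{1}{15895224}$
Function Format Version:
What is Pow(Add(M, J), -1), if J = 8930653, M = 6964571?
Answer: Rational(1, 15895224) ≈ 6.2912e-8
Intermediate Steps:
Pow(Add(M, J), -1) = Pow(Add(6964571, 8930653), -1) = Pow(15895224, -1) = Rational(1, 15895224)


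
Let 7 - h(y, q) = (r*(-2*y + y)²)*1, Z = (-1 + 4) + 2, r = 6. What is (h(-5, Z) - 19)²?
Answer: 26244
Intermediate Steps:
Z = 5 (Z = 3 + 2 = 5)
h(y, q) = 7 - 6*y² (h(y, q) = 7 - 6*(-2*y + y)² = 7 - 6*(-y)² = 7 - 6*y²)
(h(-5, Z) - 19)² = ((7 - 6*(-5)²) - 19)² = ((7 - 6*25) - 19)² = ((7 - 150) - 19)² = (-143 - 19)² = (-162)² = 26244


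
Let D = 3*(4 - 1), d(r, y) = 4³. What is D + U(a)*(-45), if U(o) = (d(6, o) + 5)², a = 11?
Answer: -214236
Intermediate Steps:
d(r, y) = 64
U(o) = 4761 (U(o) = (64 + 5)² = 69² = 4761)
D = 9 (D = 3*3 = 9)
D + U(a)*(-45) = 9 + 4761*(-45) = 9 - 214245 = -214236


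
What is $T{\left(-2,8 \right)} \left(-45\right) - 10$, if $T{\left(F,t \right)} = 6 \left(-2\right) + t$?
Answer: $170$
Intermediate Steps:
$T{\left(F,t \right)} = -12 + t$
$T{\left(-2,8 \right)} \left(-45\right) - 10 = \left(-12 + 8\right) \left(-45\right) - 10 = \left(-4\right) \left(-45\right) - 10 = 180 - 10 = 170$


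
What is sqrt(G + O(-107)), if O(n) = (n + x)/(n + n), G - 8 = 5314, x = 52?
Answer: sqrt(243738082)/214 ≈ 72.954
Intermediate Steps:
G = 5322 (G = 8 + 5314 = 5322)
O(n) = (52 + n)/(2*n) (O(n) = (n + 52)/(n + n) = (52 + n)/((2*n)) = (52 + n)*(1/(2*n)) = (52 + n)/(2*n))
sqrt(G + O(-107)) = sqrt(5322 + (1/2)*(52 - 107)/(-107)) = sqrt(5322 + (1/2)*(-1/107)*(-55)) = sqrt(5322 + 55/214) = sqrt(1138963/214) = sqrt(243738082)/214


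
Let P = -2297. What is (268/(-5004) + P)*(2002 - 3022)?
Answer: 977028760/417 ≈ 2.3430e+6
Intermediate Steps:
(268/(-5004) + P)*(2002 - 3022) = (268/(-5004) - 2297)*(2002 - 3022) = (268*(-1/5004) - 2297)*(-1020) = (-67/1251 - 2297)*(-1020) = -2873614/1251*(-1020) = 977028760/417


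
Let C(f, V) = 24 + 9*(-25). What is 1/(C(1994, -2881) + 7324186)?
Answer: 1/7323985 ≈ 1.3654e-7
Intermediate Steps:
C(f, V) = -201 (C(f, V) = 24 - 225 = -201)
1/(C(1994, -2881) + 7324186) = 1/(-201 + 7324186) = 1/7323985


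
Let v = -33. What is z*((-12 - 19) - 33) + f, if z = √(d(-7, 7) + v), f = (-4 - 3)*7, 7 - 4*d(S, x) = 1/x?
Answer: -49 - 64*I*√1533/7 ≈ -49.0 - 357.98*I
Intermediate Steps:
d(S, x) = 7/4 - 1/(4*x)
f = -49 (f = -7*7 = -49)
z = I*√1533/7 (z = √((¼)*(-1 + 7*7)/7 - 33) = √((¼)*(⅐)*(-1 + 49) - 33) = √((¼)*(⅐)*48 - 33) = √(12/7 - 33) = √(-219/7) = I*√1533/7 ≈ 5.5934*I)
z*((-12 - 19) - 33) + f = (I*√1533/7)*((-12 - 19) - 33) - 49 = (I*√1533/7)*(-31 - 33) - 49 = (I*√1533/7)*(-64) - 49 = -64*I*√1533/7 - 49 = -49 - 64*I*√1533/7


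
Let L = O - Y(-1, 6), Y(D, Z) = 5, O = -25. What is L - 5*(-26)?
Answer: 100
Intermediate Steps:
L = -30 (L = -25 - 1*5 = -25 - 5 = -30)
L - 5*(-26) = -30 - 5*(-26) = -30 + 130 = 100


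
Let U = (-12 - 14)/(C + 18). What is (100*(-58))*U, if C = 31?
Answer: 150800/49 ≈ 3077.6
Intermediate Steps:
U = -26/49 (U = (-12 - 14)/(31 + 18) = -26/49 ≈ -0.53061)
(100*(-58))*U = (100*(-58))*(-26/49) = -5800*(-26/49) = 150800/49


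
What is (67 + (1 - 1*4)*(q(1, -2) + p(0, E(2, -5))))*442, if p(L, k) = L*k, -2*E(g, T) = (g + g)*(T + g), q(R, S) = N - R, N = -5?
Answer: 37570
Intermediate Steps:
q(R, S) = -5 - R
E(g, T) = -g*(T + g) (E(g, T) = -(g + g)*(T + g)/2 = -2*g*(T + g)/2 = -g*(T + g))
(67 + (1 - 1*4)*(q(1, -2) + p(0, E(2, -5))))*442 = (67 + (1 - 1*4)*((-5 - 1*1) + 0*(-1*2*(-5 + 2))))*442 = (67 + (1 - 4)*((-5 - 1) + 0*(-1*2*(-3))))*442 = (67 - 3*(-6 + 0*6))*442 = (67 - 3*(-6 + 0))*442 = (67 - 3*(-6))*442 = (67 + 18)*442 = 85*442 = 37570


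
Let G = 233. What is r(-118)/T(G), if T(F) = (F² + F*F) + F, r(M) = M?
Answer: -118/108811 ≈ -0.0010844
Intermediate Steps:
T(F) = F + 2*F² (T(F) = (F² + F²) + F = 2*F² + F = F + 2*F²)
r(-118)/T(G) = -118*1/(233*(1 + 2*233)) = -118*1/(233*(1 + 466)) = -118/(233*467) = -118/108811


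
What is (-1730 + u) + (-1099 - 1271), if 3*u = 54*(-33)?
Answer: -4694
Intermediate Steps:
u = -594 (u = (54*(-33))/3 = (⅓)*(-1782) = -594)
(-1730 + u) + (-1099 - 1271) = (-1730 - 594) + (-1099 - 1271) = -2324 - 2370 = -4694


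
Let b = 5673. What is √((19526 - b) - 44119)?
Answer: I*√30266 ≈ 173.97*I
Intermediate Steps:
√((19526 - b) - 44119) = √((19526 - 1*5673) - 44119) = √((19526 - 5673) - 44119) = √(13853 - 44119) = √(-30266) = I*√30266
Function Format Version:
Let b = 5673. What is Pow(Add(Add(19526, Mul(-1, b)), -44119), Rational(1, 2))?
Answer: Mul(I, Pow(30266, Rational(1, 2))) ≈ Mul(173.97, I)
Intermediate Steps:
Pow(Add(Add(19526, Mul(-1, b)), -44119), Rational(1, 2)) = Pow(Add(Add(19526, Mul(-1, 5673)), -44119), Rational(1, 2)) = Pow(Add(Add(19526, -5673), -44119), Rational(1, 2)) = Pow(Add(13853, -44119), Rational(1, 2)) = Pow(-30266, Rational(1, 2)) = Mul(I, Pow(30266, Rational(1, 2)))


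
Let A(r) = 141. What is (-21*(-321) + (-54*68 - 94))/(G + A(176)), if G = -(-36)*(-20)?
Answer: -2975/579 ≈ -5.1382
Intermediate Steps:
G = -720 (G = -12*60 = -720)
(-21*(-321) + (-54*68 - 94))/(G + A(176)) = (-21*(-321) + (-54*68 - 94))/(-720 + 141) = (6741 + (-3672 - 94))/(-579) = (6741 - 3766)*(-1/579) = 2975*(-1/579) = -2975/579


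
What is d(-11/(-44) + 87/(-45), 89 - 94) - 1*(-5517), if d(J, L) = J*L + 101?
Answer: 67517/12 ≈ 5626.4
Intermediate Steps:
d(J, L) = 101 + J*L
d(-11/(-44) + 87/(-45), 89 - 94) - 1*(-5517) = (101 + (-11/(-44) + 87/(-45))*(89 - 94)) - 1*(-5517) = (101 + (-11*(-1/44) + 87*(-1/45))*(-5)) + 5517 = (101 + (¼ - 29/15)*(-5)) + 5517 = (101 - 101/60*(-5)) + 5517 = (101 + 101/12) + 5517 = 1313/12 + 5517 = 67517/12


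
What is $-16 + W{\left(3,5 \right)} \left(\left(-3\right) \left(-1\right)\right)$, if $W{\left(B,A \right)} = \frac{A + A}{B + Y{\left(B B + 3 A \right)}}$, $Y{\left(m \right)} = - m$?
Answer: $- \frac{122}{7} \approx -17.429$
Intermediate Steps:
$W{\left(B,A \right)} = \frac{2 A}{B - B^{2} - 3 A}$ ($W{\left(B,A \right)} = \frac{A + A}{B - \left(B B + 3 A\right)} = \frac{2 A}{B - \left(B^{2} + 3 A\right)} = \frac{2 A}{B - B^{2} - 3 A}$)
$-16 + W{\left(3,5 \right)} \left(\left(-3\right) \left(-1\right)\right) = -16 + \left(-2\right) 5 \frac{1}{3^{2} - 3 + 3 \cdot 5} \left(\left(-3\right) \left(-1\right)\right) = -16 + \left(-2\right) 5 \frac{1}{9 - 3 + 15} \cdot 3 = -16 + \left(-2\right) 5 \cdot \frac{1}{21} \cdot 3 = -16 - \frac{10}{7} = - \frac{122}{7}$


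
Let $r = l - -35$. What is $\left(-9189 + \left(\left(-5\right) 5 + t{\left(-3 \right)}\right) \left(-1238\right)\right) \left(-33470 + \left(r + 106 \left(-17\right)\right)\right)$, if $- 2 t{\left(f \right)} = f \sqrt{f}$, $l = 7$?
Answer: $-766640030 + 65422110 i \sqrt{3} \approx -7.6664 \cdot 10^{8} + 1.1331 \cdot 10^{8} i$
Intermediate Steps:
$t{\left(f \right)} = - \frac{f^{\frac{3}{2}}}{2}$ ($t{\left(f \right)} = - \frac{f \sqrt{f}}{2} = - \frac{f^{\frac{3}{2}}}{2}$)
$r = 42$ ($r = 7 - -35 = 7 + 35 = 42$)
$\left(-9189 + \left(\left(-5\right) 5 + t{\left(-3 \right)}\right) \left(-1238\right)\right) \left(-33470 + \left(r + 106 \left(-17\right)\right)\right) = \left(-9189 + \left(\left(-5\right) 5 - \frac{\left(-3\right)^{\frac{3}{2}}}{2}\right) \left(-1238\right)\right) \left(-33470 + \left(42 + 106 \left(-17\right)\right)\right) = \left(-9189 + \left(-25 - \frac{\left(-3\right) i \sqrt{3}}{2}\right) \left(-1238\right)\right) \left(-33470 + \left(42 - 1802\right)\right) = \left(-9189 + \left(-25 + \frac{3 i \sqrt{3}}{2}\right) \left(-1238\right)\right) \left(-33470 - 1760\right) = \left(-9189 + \left(30950 - 1857 i \sqrt{3}\right)\right) \left(-35230\right) = \left(21761 - 1857 i \sqrt{3}\right) \left(-35230\right) = -766640030 + 65422110 i \sqrt{3}$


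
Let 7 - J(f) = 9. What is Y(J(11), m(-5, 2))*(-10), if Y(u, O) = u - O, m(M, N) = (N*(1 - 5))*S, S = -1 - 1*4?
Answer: 420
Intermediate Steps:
J(f) = -2 (J(f) = 7 - 1*9 = 7 - 9 = -2)
S = -5 (S = -1 - 4 = -5)
m(M, N) = 20*N (m(M, N) = (N*(1 - 5))*(-5) = (N*(-4))*(-5) = -4*N*(-5) = 20*N)
Y(J(11), m(-5, 2))*(-10) = (-2 - 20*2)*(-10) = (-2 - 1*40)*(-10) = (-2 - 40)*(-10) = -42*(-10) = 420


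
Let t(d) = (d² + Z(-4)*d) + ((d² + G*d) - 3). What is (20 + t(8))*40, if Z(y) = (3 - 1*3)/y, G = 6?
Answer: 7720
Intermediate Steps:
Z(y) = 0 (Z(y) = (3 - 3)/y = 0/y = 0)
t(d) = -3 + 2*d² + 6*d (t(d) = (d² + 0*d) + ((d² + 6*d) - 3) = (d² + 0) + (-3 + d² + 6*d) = d² + (-3 + d² + 6*d) = -3 + 2*d² + 6*d)
(20 + t(8))*40 = (20 + (-3 + 2*8² + 6*8))*40 = (20 + (-3 + 2*64 + 48))*40 = (20 + (-3 + 128 + 48))*40 = (20 + 173)*40 = 193*40 = 7720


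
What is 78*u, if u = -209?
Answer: -16302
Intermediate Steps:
78*u = 78*(-209) = -16302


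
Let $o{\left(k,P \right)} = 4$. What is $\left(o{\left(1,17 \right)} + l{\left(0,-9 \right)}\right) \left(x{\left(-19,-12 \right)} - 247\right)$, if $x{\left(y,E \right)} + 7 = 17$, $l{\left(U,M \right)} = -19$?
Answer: $3555$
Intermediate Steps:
$x{\left(y,E \right)} = 10$ ($x{\left(y,E \right)} = -7 + 17 = 10$)
$\left(o{\left(1,17 \right)} + l{\left(0,-9 \right)}\right) \left(x{\left(-19,-12 \right)} - 247\right) = \left(4 - 19\right) \left(10 - 247\right) = \left(-15\right) \left(-237\right) = 3555$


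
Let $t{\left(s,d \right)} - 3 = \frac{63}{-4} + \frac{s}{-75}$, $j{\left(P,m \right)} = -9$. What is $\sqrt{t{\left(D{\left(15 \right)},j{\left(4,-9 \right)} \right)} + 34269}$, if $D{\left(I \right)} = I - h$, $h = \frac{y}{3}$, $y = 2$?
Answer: $\frac{\sqrt{30830453}}{30} \approx 185.08$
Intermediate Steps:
$h = \frac{2}{3} \approx 0.66667$
$D{\left(I \right)} = - \frac{2}{3} + I$ ($D{\left(I \right)} = I - \frac{2}{3} = - \frac{2}{3} + I$)
$t{\left(s,d \right)} = - \frac{51}{4} - \frac{s}{75}$ ($t{\left(s,d \right)} = 3 + \left(\frac{63}{-4} + \frac{s}{-75}\right) = 3 + \left(63 \left(- \frac{1}{4}\right) + s \left(- \frac{1}{75}\right)\right) = 3 - \left(\frac{63}{4} + \frac{s}{75}\right) = - \frac{51}{4} - \frac{s}{75}$)
$\sqrt{t{\left(D{\left(15 \right)},j{\left(4,-9 \right)} \right)} + 34269} = \sqrt{\left(- \frac{51}{4} - \frac{- \frac{2}{3} + 15}{75}\right) + 34269} = \sqrt{\left(- \frac{51}{4} - \frac{43}{225}\right) + 34269} = \sqrt{- \frac{11647}{900} + 34269} = \sqrt{\frac{30830453}{900}} = \frac{\sqrt{30830453}}{30}$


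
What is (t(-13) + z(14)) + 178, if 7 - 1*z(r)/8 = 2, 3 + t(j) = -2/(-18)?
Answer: 1936/9 ≈ 215.11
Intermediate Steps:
t(j) = -26/9 (t(j) = -3 - 2/(-18) = -3 - 2*(-1/18) = -3 + ⅑ = -26/9)
z(r) = 40 (z(r) = 56 - 8*2 = 56 - 16 = 40)
(t(-13) + z(14)) + 178 = (-26/9 + 40) + 178 = 334/9 + 178 = 1936/9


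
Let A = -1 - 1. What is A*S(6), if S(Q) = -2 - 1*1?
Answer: 6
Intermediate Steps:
A = -2
S(Q) = -3 (S(Q) = -2 - 1 = -3)
A*S(6) = -2*(-3) = 6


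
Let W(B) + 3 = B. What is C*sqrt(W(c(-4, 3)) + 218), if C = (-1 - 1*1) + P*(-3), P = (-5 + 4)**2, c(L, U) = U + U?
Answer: -5*sqrt(221) ≈ -74.330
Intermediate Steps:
c(L, U) = 2*U
W(B) = -3 + B
P = 1 (P = (-1)**2 = 1)
C = -5 (C = (-1 - 1*1) + 1*(-3) = (-1 - 1) - 3 = -2 - 3 = -5)
C*sqrt(W(c(-4, 3)) + 218) = -5*sqrt((-3 + 2*3) + 218) = -5*sqrt((-3 + 6) + 218) = -5*sqrt(3 + 218) = -5*sqrt(221)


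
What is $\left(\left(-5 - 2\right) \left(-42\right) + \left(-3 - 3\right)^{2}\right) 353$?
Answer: $116490$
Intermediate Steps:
$\left(\left(-5 - 2\right) \left(-42\right) + \left(-3 - 3\right)^{2}\right) 353 = \left(\left(-5 - 2\right) \left(-42\right) + \left(-6\right)^{2}\right) 353 = \left(\left(-7\right) \left(-42\right) + 36\right) 353 = \left(294 + 36\right) 353 = 330 \cdot 353 = 116490$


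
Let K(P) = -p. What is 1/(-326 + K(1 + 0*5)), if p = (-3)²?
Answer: -1/335 ≈ -0.0029851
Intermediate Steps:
p = 9
K(P) = -9 (K(P) = -1*9 = -9)
1/(-326 + K(1 + 0*5)) = 1/(-326 - 9) = 1/(-335) = -1/335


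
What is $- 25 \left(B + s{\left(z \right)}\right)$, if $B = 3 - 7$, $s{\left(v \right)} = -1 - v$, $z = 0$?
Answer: $125$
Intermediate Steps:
$B = -4$
$- 25 \left(B + s{\left(z \right)}\right) = - 25 \left(-4 - 1\right) = \left(-25\right) \left(-5\right) = 125$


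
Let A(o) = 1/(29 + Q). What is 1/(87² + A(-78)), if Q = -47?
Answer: 18/136241 ≈ 0.00013212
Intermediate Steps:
A(o) = -1/18 (A(o) = 1/(29 - 47) = 1/(-18) = -1/18)
1/(87² + A(-78)) = 1/(87² - 1/18) = 1/(7569 - 1/18) = 1/(136241/18) = 18/136241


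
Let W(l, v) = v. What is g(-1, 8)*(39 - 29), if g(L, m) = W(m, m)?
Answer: 80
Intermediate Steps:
g(L, m) = m
g(-1, 8)*(39 - 29) = 8*(39 - 29) = 8*10 = 80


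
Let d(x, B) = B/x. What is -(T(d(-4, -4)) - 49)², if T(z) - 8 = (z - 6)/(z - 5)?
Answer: -25281/16 ≈ -1580.1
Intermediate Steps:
T(z) = 8 + (-6 + z)/(-5 + z) (T(z) = 8 + (z - 6)/(z - 5) = 8 + (-6 + z)/(-5 + z))
-(T(d(-4, -4)) - 49)² = -((-46 + 9*(-4/(-4)))/(-5 - 4/(-4)) - 49)² = -((-46 + 9*(-4*(-¼)))/(-5 - 4*(-¼)) - 49)² = -((-46 + 9*1)/(-5 + 1) - 49)² = -((-46 + 9)/(-4) - 49)² = -(-¼*(-37) - 49)² = -(37/4 - 49)² = -(-159/4)² = -1*25281/16 = -25281/16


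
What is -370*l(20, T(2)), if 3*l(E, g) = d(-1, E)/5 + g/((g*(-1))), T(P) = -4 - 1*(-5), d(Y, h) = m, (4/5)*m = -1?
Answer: 925/6 ≈ 154.17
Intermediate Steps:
m = -5/4 (m = (5/4)*(-1) = -5/4 ≈ -1.2500)
d(Y, h) = -5/4
T(P) = 1 (T(P) = -4 + 5 = 1)
l(E, g) = -5/12 (l(E, g) = (-5/4/5 + g/((g*(-1))))/3 = (-5/4*⅕ + g/((-g)))/3 = (-¼ + g*(-1/g))/3 = (-¼ - 1)/3 = (⅓)*(-5/4) = -5/12)
-370*l(20, T(2)) = -370*(-5/12) = 925/6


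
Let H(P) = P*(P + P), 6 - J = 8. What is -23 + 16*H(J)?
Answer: 105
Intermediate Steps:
J = -2 (J = 6 - 1*8 = 6 - 8 = -2)
H(P) = 2*P² (H(P) = P*(2*P) = 2*P²)
-23 + 16*H(J) = -23 + 16*(2*(-2)²) = -23 + 16*(2*4) = -23 + 16*8 = -23 + 128 = 105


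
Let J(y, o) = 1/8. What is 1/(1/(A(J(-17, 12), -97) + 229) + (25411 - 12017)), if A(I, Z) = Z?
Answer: 132/1768009 ≈ 7.4660e-5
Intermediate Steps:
J(y, o) = ⅛
1/(1/(A(J(-17, 12), -97) + 229) + (25411 - 12017)) = 1/(1/(-97 + 229) + (25411 - 12017)) = 1/(1/132 + 13394) = 1/(1768009/132) = 132/1768009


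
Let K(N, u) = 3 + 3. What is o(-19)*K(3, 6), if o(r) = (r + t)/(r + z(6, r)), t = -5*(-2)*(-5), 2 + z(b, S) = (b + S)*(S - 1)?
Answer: -414/239 ≈ -1.7322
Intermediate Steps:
K(N, u) = 6
z(b, S) = -2 + (-1 + S)*(S + b) (z(b, S) = -2 + (b + S)*(S - 1) = -2 + (S + b)*(-1 + S) = -2 + (-1 + S)*(S + b))
t = -50 (t = 10*(-5) = -50)
o(r) = (-50 + r)/(-8 + r² + 6*r) (o(r) = (r - 50)/(r + (-2 + r² - r - 1*6 + r*6)) = (-50 + r)/(r + (-2 + r² - r - 6 + 6*r)) = (-50 + r)/(r + (-8 + r² + 5*r)) = (-50 + r)/(-8 + r² + 6*r))
o(-19)*K(3, 6) = ((-50 - 19)/(-8 + (-19)² + 6*(-19)))*6 = (-69/(-8 + 361 - 114))*6 = (-69/239)*6 = ((1/239)*(-69))*6 = -69/239*6 = -414/239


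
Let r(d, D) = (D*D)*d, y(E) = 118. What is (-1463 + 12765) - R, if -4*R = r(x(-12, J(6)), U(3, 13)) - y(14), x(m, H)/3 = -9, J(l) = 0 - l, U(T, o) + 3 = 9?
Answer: 22059/2 ≈ 11030.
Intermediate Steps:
U(T, o) = 6 (U(T, o) = -3 + 9 = 6)
J(l) = -l
x(m, H) = -27 (x(m, H) = 3*(-9) = -27)
r(d, D) = d*D² (r(d, D) = D²*d = d*D²)
R = 545/2 (R = -(-27*6² - 1*118)/4 = -(-27*36 - 118)/4 = -(-972 - 118)/4 = -¼*(-1090) = 545/2 ≈ 272.50)
(-1463 + 12765) - R = (-1463 + 12765) - 1*545/2 = 11302 - 545/2 = 22059/2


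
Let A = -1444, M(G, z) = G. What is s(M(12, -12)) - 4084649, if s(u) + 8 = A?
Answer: -4086101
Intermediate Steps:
s(u) = -1452 (s(u) = -8 - 1444 = -1452)
s(M(12, -12)) - 4084649 = -1452 - 4084649 = -4086101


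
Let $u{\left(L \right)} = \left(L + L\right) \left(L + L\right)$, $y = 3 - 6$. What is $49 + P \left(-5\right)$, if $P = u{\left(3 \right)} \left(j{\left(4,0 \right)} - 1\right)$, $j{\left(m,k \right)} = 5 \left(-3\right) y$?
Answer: $-7871$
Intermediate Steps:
$y = -3$ ($y = 3 - 6 = -3$)
$j{\left(m,k \right)} = 45$ ($j{\left(m,k \right)} = 5 \left(-3\right) \left(-3\right) = \left(-15\right) \left(-3\right) = 45$)
$u{\left(L \right)} = 4 L^{2}$ ($u{\left(L \right)} = 2 L 2 L = 4 L^{2}$)
$P = 1584$ ($P = 4 \cdot 3^{2} \left(45 - 1\right) = 4 \cdot 9 \cdot 44 = 36 \cdot 44 = 1584$)
$49 + P \left(-5\right) = 49 + 1584 \left(-5\right) = 49 - 7920 = -7871$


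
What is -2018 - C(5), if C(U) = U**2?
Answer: -2043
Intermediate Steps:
-2018 - C(5) = -2018 - 1*5**2 = -2018 - 1*25 = -2018 - 25 = -2043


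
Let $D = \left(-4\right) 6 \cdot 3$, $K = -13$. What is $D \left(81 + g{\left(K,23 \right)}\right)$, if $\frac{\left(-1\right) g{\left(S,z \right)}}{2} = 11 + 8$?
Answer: $-3096$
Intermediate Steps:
$D = -72$ ($D = \left(-24\right) 3 = -72$)
$g{\left(S,z \right)} = -38$ ($g{\left(S,z \right)} = - 2 \left(11 + 8\right) = \left(-2\right) 19 = -38$)
$D \left(81 + g{\left(K,23 \right)}\right) = - 72 \left(81 - 38\right) = \left(-72\right) 43 = -3096$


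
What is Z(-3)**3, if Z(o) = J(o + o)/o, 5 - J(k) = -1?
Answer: -8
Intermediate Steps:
J(k) = 6 (J(k) = 5 - 1*(-1) = 5 + 1 = 6)
Z(o) = 6/o
Z(-3)**3 = (6/(-3))**3 = (6*(-1/3))**3 = (-2)**3 = -8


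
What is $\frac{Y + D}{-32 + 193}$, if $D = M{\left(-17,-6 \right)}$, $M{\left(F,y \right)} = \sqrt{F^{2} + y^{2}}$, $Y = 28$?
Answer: $\frac{4}{23} + \frac{5 \sqrt{13}}{161} \approx 0.28589$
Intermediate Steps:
$D = 5 \sqrt{13}$ ($D = \sqrt{\left(-17\right)^{2} + \left(-6\right)^{2}} = \sqrt{289 + 36} = \sqrt{325} = 5 \sqrt{13} \approx 18.028$)
$\frac{Y + D}{-32 + 193} = \frac{28 + 5 \sqrt{13}}{-32 + 193} = \frac{28 + 5 \sqrt{13}}{161} = \left(28 + 5 \sqrt{13}\right) \frac{1}{161} = \frac{4}{23} + \frac{5 \sqrt{13}}{161}$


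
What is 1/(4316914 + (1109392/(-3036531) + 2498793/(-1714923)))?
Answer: 578601872457/2497773469170919487 ≈ 2.3165e-7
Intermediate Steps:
1/(4316914 + (1109392/(-3036531) + 2498793/(-1714923))) = 1/(4316914 + (1109392*(-1/3036531) + 2498793*(-1/1714923))) = 1/(4316914 + (-1109392/3036531 - 832931/571641)) = 1/(4316914 - 1054464918211/578601872457) = 1/(2497773469170919487/578601872457) = 578601872457/2497773469170919487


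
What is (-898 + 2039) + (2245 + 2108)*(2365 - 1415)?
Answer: 4136491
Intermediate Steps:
(-898 + 2039) + (2245 + 2108)*(2365 - 1415) = 1141 + 4353*950 = 1141 + 4135350 = 4136491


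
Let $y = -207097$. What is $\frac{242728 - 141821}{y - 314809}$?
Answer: $- \frac{100907}{521906} \approx -0.19334$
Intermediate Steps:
$\frac{242728 - 141821}{y - 314809} = \frac{242728 - 141821}{-207097 - 314809} = \frac{100907}{-521906} = 100907 \left(- \frac{1}{521906}\right) = - \frac{100907}{521906}$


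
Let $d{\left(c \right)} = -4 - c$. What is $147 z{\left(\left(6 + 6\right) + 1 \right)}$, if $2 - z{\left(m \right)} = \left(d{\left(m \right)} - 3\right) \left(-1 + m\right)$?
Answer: $35574$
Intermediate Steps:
$z{\left(m \right)} = 2 - \left(-1 + m\right) \left(-7 - m\right)$ ($z{\left(m \right)} = 2 - \left(\left(-4 - m\right) - 3\right) \left(-1 + m\right) = 2 - \left(-7 - m\right) \left(-1 + m\right) = 2 - \left(-1 + m\right) \left(-7 - m\right)$)
$147 z{\left(\left(6 + 6\right) + 1 \right)} = 147 \left(-5 + \left(\left(6 + 6\right) + 1\right)^{2} + 6 \left(\left(6 + 6\right) + 1\right)\right) = 147 \left(-5 + \left(12 + 1\right)^{2} + 6 \left(12 + 1\right)\right) = 147 \left(-5 + 13^{2} + 6 \cdot 13\right) = 147 \left(-5 + 169 + 78\right) = 147 \cdot 242 = 35574$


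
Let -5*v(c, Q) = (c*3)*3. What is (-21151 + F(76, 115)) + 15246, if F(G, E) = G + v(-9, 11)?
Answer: -29064/5 ≈ -5812.8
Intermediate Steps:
v(c, Q) = -9*c/5 (v(c, Q) = -c*3*3/5 = -3*c*3/5 = -9*c/5)
F(G, E) = 81/5 + G (F(G, E) = G - 9/5*(-9) = G + 81/5 = 81/5 + G)
(-21151 + F(76, 115)) + 15246 = (-21151 + (81/5 + 76)) + 15246 = (-21151 + 461/5) + 15246 = -105294/5 + 15246 = -29064/5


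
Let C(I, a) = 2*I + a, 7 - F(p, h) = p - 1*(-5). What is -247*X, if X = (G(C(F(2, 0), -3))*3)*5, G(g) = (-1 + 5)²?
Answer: -59280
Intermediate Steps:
F(p, h) = 2 - p (F(p, h) = 7 - (p - 1*(-5)) = 7 - (p + 5) = 7 - (5 + p) = 7 + (-5 - p) = 2 - p)
C(I, a) = a + 2*I
G(g) = 16 (G(g) = 4² = 16)
X = 240 (X = (16*3)*5 = 48*5 = 240)
-247*X = -247*240 = -59280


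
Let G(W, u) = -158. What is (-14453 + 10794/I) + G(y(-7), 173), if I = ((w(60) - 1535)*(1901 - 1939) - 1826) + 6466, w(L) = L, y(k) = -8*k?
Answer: -21112638/1445 ≈ -14611.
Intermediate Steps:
I = 60690 (I = ((60 - 1535)*(1901 - 1939) - 1826) + 6466 = (-1475*(-38) - 1826) + 6466 = (56050 - 1826) + 6466 = 54224 + 6466 = 60690)
(-14453 + 10794/I) + G(y(-7), 173) = (-14453 + 10794/60690) - 158 = (-14453 + 10794*(1/60690)) - 158 = (-14453 + 257/1445) - 158 = -20884328/1445 - 158 = -21112638/1445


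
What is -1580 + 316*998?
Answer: 313788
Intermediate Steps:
-1580 + 316*998 = -1580 + 315368 = 313788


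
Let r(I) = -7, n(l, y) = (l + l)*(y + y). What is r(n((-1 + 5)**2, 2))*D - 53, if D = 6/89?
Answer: -4759/89 ≈ -53.472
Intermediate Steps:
n(l, y) = 4*l*y (n(l, y) = (2*l)*(2*y) = 4*l*y)
D = 6/89 (D = 6*(1/89) = 6/89 ≈ 0.067416)
r(n((-1 + 5)**2, 2))*D - 53 = -7*6/89 - 53 = -42/89 - 53 = -4759/89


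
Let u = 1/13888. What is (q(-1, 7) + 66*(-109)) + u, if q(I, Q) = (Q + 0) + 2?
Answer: -99785279/13888 ≈ -7185.0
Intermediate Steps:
q(I, Q) = 2 + Q (q(I, Q) = Q + 2 = 2 + Q)
u = 1/13888 ≈ 7.2005e-5
(q(-1, 7) + 66*(-109)) + u = ((2 + 7) + 66*(-109)) + 1/13888 = (9 - 7194) + 1/13888 = -7185 + 1/13888 = -99785279/13888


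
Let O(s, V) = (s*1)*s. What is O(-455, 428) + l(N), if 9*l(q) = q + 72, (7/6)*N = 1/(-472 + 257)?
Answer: 934753993/4515 ≈ 2.0703e+5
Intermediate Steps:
O(s, V) = s² (O(s, V) = s*s = s²)
N = -6/1505 (N = 6/(7*(-472 + 257)) = (6/7)/(-215) = (6/7)*(-1/215) = -6/1505 ≈ -0.0039867)
l(q) = 8 + q/9 (l(q) = (q + 72)/9 = (72 + q)/9 = 8 + q/9)
O(-455, 428) + l(N) = (-455)² + (8 + (⅑)*(-6/1505)) = 207025 + (8 - 2/4515) = 207025 + 36118/4515 = 934753993/4515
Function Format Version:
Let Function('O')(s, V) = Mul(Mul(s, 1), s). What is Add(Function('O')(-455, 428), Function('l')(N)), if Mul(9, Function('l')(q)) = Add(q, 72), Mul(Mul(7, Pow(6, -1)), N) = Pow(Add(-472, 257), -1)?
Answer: Rational(934753993, 4515) ≈ 2.0703e+5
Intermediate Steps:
Function('O')(s, V) = Pow(s, 2) (Function('O')(s, V) = Mul(s, s) = Pow(s, 2))
N = Rational(-6, 1505) (N = Mul(Rational(6, 7), Pow(Add(-472, 257), -1)) = Mul(Rational(6, 7), Pow(-215, -1)) = Mul(Rational(6, 7), Rational(-1, 215)) = Rational(-6, 1505) ≈ -0.0039867)
Function('l')(q) = Add(8, Mul(Rational(1, 9), q)) (Function('l')(q) = Mul(Rational(1, 9), Add(q, 72)) = Mul(Rational(1, 9), Add(72, q)) = Add(8, Mul(Rational(1, 9), q)))
Add(Function('O')(-455, 428), Function('l')(N)) = Add(Pow(-455, 2), Add(8, Mul(Rational(1, 9), Rational(-6, 1505)))) = Add(207025, Add(8, Rational(-2, 4515))) = Add(207025, Rational(36118, 4515)) = Rational(934753993, 4515)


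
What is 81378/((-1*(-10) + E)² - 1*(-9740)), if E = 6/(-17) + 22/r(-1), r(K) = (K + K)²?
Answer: 31357656/3841555 ≈ 8.1628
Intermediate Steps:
r(K) = 4*K² (r(K) = (2*K)² = 4*K²)
E = 175/34 (E = 6/(-17) + 22/((4*(-1)²)) = 6*(-1/17) + 22/((4*1)) = -6/17 + 22/4 = -6/17 + 22*(¼) = -6/17 + 11/2 = 175/34 ≈ 5.1471)
81378/((-1*(-10) + E)² - 1*(-9740)) = 81378/((-1*(-10) + 175/34)² - 1*(-9740)) = 81378/((10 + 175/34)² + 9740) = 81378/((515/34)² + 9740) = 81378/(265225/1156 + 9740) = 81378/(11524665/1156) = 81378*(1156/11524665) = 31357656/3841555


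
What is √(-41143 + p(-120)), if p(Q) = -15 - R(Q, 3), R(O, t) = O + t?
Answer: I*√41041 ≈ 202.59*I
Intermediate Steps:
p(Q) = -18 - Q (p(Q) = -15 - (Q + 3) = -15 - (3 + Q) = -15 + (-3 - Q) = -18 - Q)
√(-41143 + p(-120)) = √(-41143 + (-18 - 1*(-120))) = √(-41143 + (-18 + 120)) = √(-41143 + 102) = √(-41041) = I*√41041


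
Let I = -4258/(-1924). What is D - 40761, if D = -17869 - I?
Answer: -56404189/962 ≈ -58632.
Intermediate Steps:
I = 2129/962 (I = -4258*(-1/1924) = 2129/962 ≈ 2.2131)
D = -17192107/962 (D = -17869 - 1*2129/962 = -17869 - 2129/962 = -17192107/962 ≈ -17871.)
D - 40761 = -17192107/962 - 40761 = -56404189/962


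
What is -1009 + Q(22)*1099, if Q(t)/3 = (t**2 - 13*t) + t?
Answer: 724331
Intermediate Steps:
Q(t) = -36*t + 3*t**2 (Q(t) = 3*((t**2 - 13*t) + t) = 3*(t**2 - 12*t) = -36*t + 3*t**2)
-1009 + Q(22)*1099 = -1009 + (3*22*(-12 + 22))*1099 = -1009 + (3*22*10)*1099 = -1009 + 660*1099 = -1009 + 725340 = 724331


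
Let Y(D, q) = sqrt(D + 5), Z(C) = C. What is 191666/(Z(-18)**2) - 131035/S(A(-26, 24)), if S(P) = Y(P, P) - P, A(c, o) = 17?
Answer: 128819267/14418 + 131035*sqrt(22)/267 ≈ 11237.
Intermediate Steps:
Y(D, q) = sqrt(5 + D)
S(P) = sqrt(5 + P) - P
191666/(Z(-18)**2) - 131035/S(A(-26, 24)) = 191666/((-18)**2) - 131035/(sqrt(5 + 17) - 1*17) = 191666/324 - 131035/(sqrt(22) - 17) = 191666*(1/324) - 131035/(-17 + sqrt(22)) = 95833/162 - 131035/(-17 + sqrt(22))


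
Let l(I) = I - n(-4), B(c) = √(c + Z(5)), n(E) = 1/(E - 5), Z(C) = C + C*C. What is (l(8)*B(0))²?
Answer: 53290/27 ≈ 1973.7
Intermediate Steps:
Z(C) = C + C²
n(E) = 1/(-5 + E)
B(c) = √(30 + c) (B(c) = √(c + 5*(1 + 5)) = √(c + 5*6) = √(c + 30) = √(30 + c))
l(I) = ⅑ + I (l(I) = I - 1/(-5 - 4) = I - 1/(-9) = I - 1*(-⅑) = I + ⅑ = ⅑ + I)
(l(8)*B(0))² = ((⅑ + 8)*√(30 + 0))² = (73*√30/9)² = 53290/27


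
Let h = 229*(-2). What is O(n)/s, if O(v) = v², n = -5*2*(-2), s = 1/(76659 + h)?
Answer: 30480400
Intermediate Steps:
h = -458
s = 1/76201 (s = 1/(76659 - 458) = 1/76201 ≈ 1.3123e-5)
n = 20 (n = -10*(-2) = 20)
O(n)/s = 20²/(1/76201) = 400*76201 = 30480400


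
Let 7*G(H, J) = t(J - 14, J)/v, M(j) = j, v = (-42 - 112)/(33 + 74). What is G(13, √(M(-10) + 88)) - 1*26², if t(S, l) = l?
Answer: -676 - 107*√78/1078 ≈ -676.88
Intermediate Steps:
v = -154/107 ≈ -1.4393
G(H, J) = -107*J/1078 (G(H, J) = (J/(-154/107))/7 = (J*(-107/154))/7 = (-107*J/154)/7 = -107*J/1078)
G(13, √(M(-10) + 88)) - 1*26² = -107*√(-10 + 88)/1078 - 1*26² = -107*√78/1078 - 1*676 = -107*√78/1078 - 676 = -676 - 107*√78/1078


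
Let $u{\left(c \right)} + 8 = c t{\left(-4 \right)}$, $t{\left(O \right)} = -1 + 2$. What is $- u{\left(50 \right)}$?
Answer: $-42$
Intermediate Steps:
$t{\left(O \right)} = 1$
$u{\left(c \right)} = -8 + c$ ($u{\left(c \right)} = -8 + c 1 = -8 + c$)
$- u{\left(50 \right)} = - (-8 + 50) = \left(-1\right) 42 = -42$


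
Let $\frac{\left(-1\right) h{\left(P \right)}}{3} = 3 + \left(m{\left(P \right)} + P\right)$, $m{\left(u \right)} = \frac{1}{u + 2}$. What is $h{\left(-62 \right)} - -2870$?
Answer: $\frac{60941}{20} \approx 3047.1$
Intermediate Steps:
$m{\left(u \right)} = \frac{1}{2 + u}$
$h{\left(P \right)} = -9 - 3 P - \frac{3}{2 + P}$ ($h{\left(P \right)} = - 3 \left(3 + \left(\frac{1}{2 + P} + P\right)\right) = - 3 \left(3 + \left(P + \frac{1}{2 + P}\right)\right) = - 3 \left(3 + P + \frac{1}{2 + P}\right) = -9 - 3 P - \frac{3}{2 + P}$)
$h{\left(-62 \right)} - -2870 = \frac{3 \left(-1 + \left(-3 - -62\right) \left(2 - 62\right)\right)}{2 - 62} - -2870 = \frac{3 \left(-1 + \left(-3 + 62\right) \left(-60\right)\right)}{-60} + 2870 = 3 \left(- \frac{1}{60}\right) \left(-1 + 59 \left(-60\right)\right) + 2870 = 3 \left(- \frac{1}{60}\right) \left(-1 - 3540\right) + 2870 = 3 \left(- \frac{1}{60}\right) \left(-3541\right) + 2870 = \frac{3541}{20} + 2870 = \frac{60941}{20}$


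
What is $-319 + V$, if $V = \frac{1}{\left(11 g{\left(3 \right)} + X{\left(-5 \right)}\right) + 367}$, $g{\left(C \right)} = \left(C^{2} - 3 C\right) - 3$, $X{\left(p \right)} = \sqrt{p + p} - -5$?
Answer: $\frac{- 319 \sqrt{10} + 108140 i}{\sqrt{10} - 339 i} \approx -319.0 - 2.7515 \cdot 10^{-5} i$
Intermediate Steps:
$X{\left(p \right)} = 5 + \sqrt{2} \sqrt{p}$ ($X{\left(p \right)} = \sqrt{2 p} + 5 = \sqrt{2} \sqrt{p} + 5 = 5 + \sqrt{2} \sqrt{p}$)
$g{\left(C \right)} = -3 + C^{2} - 3 C$
$V = \frac{1}{339 + i \sqrt{10}}$ ($V = \frac{1}{\left(11 \left(-3 + 3^{2} - 9\right) + \left(5 + \sqrt{2} \sqrt{-5}\right)\right) + 367} = \frac{1}{\left(11 \left(-3 + 9 - 9\right) + \left(5 + \sqrt{2} i \sqrt{5}\right)\right) + 367} = \frac{1}{\left(11 \left(-3\right) + \left(5 + i \sqrt{10}\right)\right) + 367} = \frac{1}{\left(-33 + \left(5 + i \sqrt{10}\right)\right) + 367} = \frac{1}{\left(-28 + i \sqrt{10}\right) + 367} = \frac{1}{339 + i \sqrt{10}} \approx 0.0029496 - 2.751 \cdot 10^{-5} i$)
$-319 + V = -319 + \left(\frac{339}{114931} - \frac{i \sqrt{10}}{114931}\right) = - \frac{36662650}{114931} - \frac{i \sqrt{10}}{114931}$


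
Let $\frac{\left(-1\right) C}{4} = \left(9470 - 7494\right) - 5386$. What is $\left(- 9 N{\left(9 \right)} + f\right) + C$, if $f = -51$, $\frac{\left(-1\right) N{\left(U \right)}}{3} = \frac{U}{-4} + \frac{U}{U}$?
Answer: $\frac{54221}{4} \approx 13555.0$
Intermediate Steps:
$N{\left(U \right)} = -3 + \frac{3 U}{4}$ ($N{\left(U \right)} = - 3 \left(\frac{U}{-4} + \frac{U}{U}\right) = - 3 \left(U \left(- \frac{1}{4}\right) + 1\right) = - 3 \left(- \frac{U}{4} + 1\right) = - 3 \left(1 - \frac{U}{4}\right) = -3 + \frac{3 U}{4}$)
$C = 13640$ ($C = - 4 \left(\left(9470 - 7494\right) - 5386\right) = - 4 \left(1976 - 5386\right) = \left(-4\right) \left(-3410\right) = 13640$)
$\left(- 9 N{\left(9 \right)} + f\right) + C = \left(- 9 \left(-3 + \frac{3}{4} \cdot 9\right) - 51\right) + 13640 = \left(- 9 \left(-3 + \frac{27}{4}\right) - 51\right) + 13640 = \left(\left(-9\right) \frac{15}{4} - 51\right) + 13640 = \left(- \frac{135}{4} - 51\right) + 13640 = - \frac{339}{4} + 13640 = \frac{54221}{4}$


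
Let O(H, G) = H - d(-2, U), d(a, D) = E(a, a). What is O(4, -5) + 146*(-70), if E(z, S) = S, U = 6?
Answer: -10214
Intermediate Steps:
d(a, D) = a
O(H, G) = 2 + H (O(H, G) = H - 1*(-2) = H + 2 = 2 + H)
O(4, -5) + 146*(-70) = (2 + 4) + 146*(-70) = 6 - 10220 = -10214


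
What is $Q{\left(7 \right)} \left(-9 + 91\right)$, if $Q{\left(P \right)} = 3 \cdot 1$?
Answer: $246$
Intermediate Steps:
$Q{\left(P \right)} = 3$
$Q{\left(7 \right)} \left(-9 + 91\right) = 3 \left(-9 + 91\right) = 3 \cdot 82 = 246$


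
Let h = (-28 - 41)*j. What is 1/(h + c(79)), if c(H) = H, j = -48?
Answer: 1/3391 ≈ 0.00029490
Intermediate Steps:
h = 3312 (h = (-28 - 41)*(-48) = -69*(-48) = 3312)
1/(h + c(79)) = 1/(3312 + 79) = 1/3391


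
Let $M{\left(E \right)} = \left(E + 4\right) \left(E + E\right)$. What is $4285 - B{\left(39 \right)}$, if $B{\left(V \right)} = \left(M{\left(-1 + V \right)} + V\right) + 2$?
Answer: $1052$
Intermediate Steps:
$M{\left(E \right)} = 2 E \left(4 + E\right)$ ($M{\left(E \right)} = \left(4 + E\right) 2 E = 2 E \left(4 + E\right)$)
$B{\left(V \right)} = 2 + V + 2 \left(-1 + V\right) \left(3 + V\right)$ ($B{\left(V \right)} = \left(2 \left(-1 + V\right) \left(4 + \left(-1 + V\right)\right) + V\right) + 2 = \left(2 \left(-1 + V\right) \left(3 + V\right) + V\right) + 2 = \left(V + 2 \left(-1 + V\right) \left(3 + V\right)\right) + 2 = 2 + V + 2 \left(-1 + V\right) \left(3 + V\right)$)
$4285 - B{\left(39 \right)} = 4285 - \left(-4 + 2 \cdot 39^{2} + 5 \cdot 39\right) = 4285 - \left(-4 + 2 \cdot 1521 + 195\right) = 4285 - \left(-4 + 3042 + 195\right) = 4285 - 3233 = 1052$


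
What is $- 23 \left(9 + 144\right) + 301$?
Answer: $-3218$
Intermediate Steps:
$- 23 \left(9 + 144\right) + 301 = \left(-23\right) 153 + 301 = -3519 + 301 = -3218$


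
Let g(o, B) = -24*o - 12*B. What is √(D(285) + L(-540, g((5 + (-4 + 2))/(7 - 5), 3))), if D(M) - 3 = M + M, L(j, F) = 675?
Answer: 4*√78 ≈ 35.327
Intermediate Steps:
D(M) = 3 + 2*M (D(M) = 3 + (M + M) = 3 + 2*M)
√(D(285) + L(-540, g((5 + (-4 + 2))/(7 - 5), 3))) = √((3 + 2*285) + 675) = √((3 + 570) + 675) = √(573 + 675) = √1248 = 4*√78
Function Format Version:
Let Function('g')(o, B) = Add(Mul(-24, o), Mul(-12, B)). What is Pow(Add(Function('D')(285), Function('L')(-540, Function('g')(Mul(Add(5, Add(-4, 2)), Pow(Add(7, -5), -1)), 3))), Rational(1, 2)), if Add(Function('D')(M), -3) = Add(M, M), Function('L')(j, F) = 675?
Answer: Mul(4, Pow(78, Rational(1, 2))) ≈ 35.327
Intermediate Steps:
Function('D')(M) = Add(3, Mul(2, M)) (Function('D')(M) = Add(3, Add(M, M)) = Add(3, Mul(2, M)))
Pow(Add(Function('D')(285), Function('L')(-540, Function('g')(Mul(Add(5, Add(-4, 2)), Pow(Add(7, -5), -1)), 3))), Rational(1, 2)) = Pow(Add(Add(3, Mul(2, 285)), 675), Rational(1, 2)) = Pow(Add(Add(3, 570), 675), Rational(1, 2)) = Pow(Add(573, 675), Rational(1, 2)) = Pow(1248, Rational(1, 2)) = Mul(4, Pow(78, Rational(1, 2)))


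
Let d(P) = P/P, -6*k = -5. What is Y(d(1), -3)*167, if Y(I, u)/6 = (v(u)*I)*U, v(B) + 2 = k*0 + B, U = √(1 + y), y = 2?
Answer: -5010*√3 ≈ -8677.6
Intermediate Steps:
k = ⅚ (k = -⅙*(-5) = ⅚ ≈ 0.83333)
U = √3 (U = √(1 + 2) = √3 ≈ 1.7320)
d(P) = 1
v(B) = -2 + B (v(B) = -2 + ((⅚)*0 + B) = -2 + (0 + B) = -2 + B)
Y(I, u) = 6*I*√3*(-2 + u) (Y(I, u) = 6*(((-2 + u)*I)*√3) = 6*((I*(-2 + u))*√3) = 6*(I*√3*(-2 + u)) = 6*I*√3*(-2 + u))
Y(d(1), -3)*167 = (6*1*√3*(-2 - 3))*167 = (6*1*√3*(-5))*167 = -30*√3*167 = -5010*√3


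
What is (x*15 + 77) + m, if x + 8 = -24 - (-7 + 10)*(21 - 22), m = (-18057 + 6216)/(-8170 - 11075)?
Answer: -2292623/6415 ≈ -357.38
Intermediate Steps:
m = 3947/6415 (m = -11841/(-19245) = -11841*(-1/19245) = 3947/6415 ≈ 0.61528)
x = -29 (x = -8 + (-24 - (-7 + 10)*(21 - 22)) = -8 + (-24 - 3*(-1)) = -8 + (-24 - 1*(-3)) = -8 + (-24 + 3) = -8 - 21 = -29)
(x*15 + 77) + m = (-29*15 + 77) + 3947/6415 = (-435 + 77) + 3947/6415 = -358 + 3947/6415 = -2292623/6415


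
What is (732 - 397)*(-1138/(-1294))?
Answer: 190615/647 ≈ 294.61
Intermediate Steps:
(732 - 397)*(-1138/(-1294)) = 335*(-1138*(-1/1294)) = 335*(569/647) = 190615/647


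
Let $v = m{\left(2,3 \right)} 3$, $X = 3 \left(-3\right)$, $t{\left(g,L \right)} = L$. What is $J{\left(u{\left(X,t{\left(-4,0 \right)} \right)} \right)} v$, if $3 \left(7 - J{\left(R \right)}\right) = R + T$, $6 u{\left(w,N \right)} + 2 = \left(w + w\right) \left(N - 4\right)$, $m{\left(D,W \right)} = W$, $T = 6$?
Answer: $10$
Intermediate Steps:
$X = -9$
$u{\left(w,N \right)} = - \frac{1}{3} + \frac{w \left(-4 + N\right)}{3}$ ($u{\left(w,N \right)} = - \frac{1}{3} + \frac{\left(w + w\right) \left(N - 4\right)}{6} = - \frac{1}{3} + \frac{2 w \left(-4 + N\right)}{6} = - \frac{1}{3} + \frac{w \left(-4 + N\right)}{3}$)
$J{\left(R \right)} = 5 - \frac{R}{3}$ ($J{\left(R \right)} = 7 - \frac{R + 6}{3} = 7 - \frac{6 + R}{3} = 7 - \left(2 + \frac{R}{3}\right) = 5 - \frac{R}{3}$)
$v = 9$ ($v = 3 \cdot 3 = 9$)
$J{\left(u{\left(X,t{\left(-4,0 \right)} \right)} \right)} v = \left(5 - \frac{- \frac{1}{3} - -12 + \frac{1}{3} \cdot 0 \left(-9\right)}{3}\right) 9 = \left(5 - \frac{- \frac{1}{3} + 12 + 0}{3}\right) 9 = \left(5 - \frac{35}{9}\right) 9 = \frac{10}{9} \cdot 9 = 10$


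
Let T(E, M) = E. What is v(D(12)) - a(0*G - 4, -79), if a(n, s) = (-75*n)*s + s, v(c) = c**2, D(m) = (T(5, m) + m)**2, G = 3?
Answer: 107300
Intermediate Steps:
D(m) = (5 + m)**2
a(n, s) = s - 75*n*s (a(n, s) = -75*n*s + s = s - 75*n*s)
v(D(12)) - a(0*G - 4, -79) = ((5 + 12)**2)**2 - (-79)*(1 - 75*(0*3 - 4)) = (17**2)**2 - (-79)*(1 - 75*(0 - 4)) = 289**2 - (-79)*(1 - 75*(-4)) = 83521 - (-79)*(1 + 300) = 83521 - (-79)*301 = 83521 - 1*(-23779) = 83521 + 23779 = 107300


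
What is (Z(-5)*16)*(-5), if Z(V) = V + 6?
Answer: -80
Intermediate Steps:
Z(V) = 6 + V
(Z(-5)*16)*(-5) = ((6 - 5)*16)*(-5) = (1*16)*(-5) = 16*(-5) = -80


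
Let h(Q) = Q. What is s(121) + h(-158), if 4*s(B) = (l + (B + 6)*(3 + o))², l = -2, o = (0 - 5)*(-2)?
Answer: 2718569/4 ≈ 6.7964e+5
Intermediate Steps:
o = 10 (o = -5*(-2) = 10)
s(B) = (76 + 13*B)²/4 (s(B) = (-2 + (B + 6)*(3 + 10))²/4 = (-2 + (6 + B)*13)²/4 = (-2 + (78 + 13*B))²/4 = (76 + 13*B)²/4)
s(121) + h(-158) = (76 + 13*121)²/4 - 158 = (76 + 1573)²/4 - 158 = (¼)*1649² - 158 = (¼)*2719201 - 158 = 2719201/4 - 158 = 2718569/4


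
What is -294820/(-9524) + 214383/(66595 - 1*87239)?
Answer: 77778469/3781028 ≈ 20.571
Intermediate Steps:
-294820/(-9524) + 214383/(66595 - 1*87239) = -294820*(-1/9524) + 214383/(66595 - 87239) = 73705/2381 + 214383/(-20644) = 73705/2381 + 214383*(-1/20644) = 73705/2381 - 16491/1588 = 77778469/3781028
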